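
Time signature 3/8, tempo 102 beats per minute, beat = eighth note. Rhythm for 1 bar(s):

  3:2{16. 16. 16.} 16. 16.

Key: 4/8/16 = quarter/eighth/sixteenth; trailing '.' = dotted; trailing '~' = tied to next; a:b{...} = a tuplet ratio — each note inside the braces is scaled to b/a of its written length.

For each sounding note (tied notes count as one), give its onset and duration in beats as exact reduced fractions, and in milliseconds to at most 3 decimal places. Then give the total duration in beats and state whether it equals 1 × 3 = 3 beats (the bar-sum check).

1) 0.0ms=0b +294.118ms=1/2b
2) 294.118ms=1/2b +294.118ms=1/2b
3) 588.235ms=1b +294.118ms=1/2b
4) 882.353ms=3/2b +441.176ms=3/4b
5) 1323.529ms=9/4b +441.176ms=3/4b
Σ=3b of 3 (102bpm 3/8) — PASS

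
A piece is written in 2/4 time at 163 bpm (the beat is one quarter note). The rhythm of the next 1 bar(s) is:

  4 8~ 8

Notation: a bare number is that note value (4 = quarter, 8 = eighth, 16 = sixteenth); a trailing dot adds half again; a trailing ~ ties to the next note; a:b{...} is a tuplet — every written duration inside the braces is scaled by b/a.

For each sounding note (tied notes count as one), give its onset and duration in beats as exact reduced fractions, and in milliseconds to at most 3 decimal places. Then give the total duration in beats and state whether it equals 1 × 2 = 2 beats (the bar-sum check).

1) 0.0ms=0b +368.098ms=1b
2) 368.098ms=1b +368.098ms=1b
Σ=2b of 2 (163bpm 2/4) — PASS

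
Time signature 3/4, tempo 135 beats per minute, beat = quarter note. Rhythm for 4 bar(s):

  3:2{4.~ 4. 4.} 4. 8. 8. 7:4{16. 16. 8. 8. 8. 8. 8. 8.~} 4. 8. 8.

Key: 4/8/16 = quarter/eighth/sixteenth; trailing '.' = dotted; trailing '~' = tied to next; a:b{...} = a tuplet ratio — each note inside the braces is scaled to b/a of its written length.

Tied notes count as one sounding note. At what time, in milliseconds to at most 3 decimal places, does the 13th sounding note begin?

1. 0.0ms @ 0 + 888.889ms (2)
2. 888.889ms @ 2 + 444.444ms (1)
3. 1333.333ms @ 3 + 666.667ms (3/2)
4. 2000.0ms @ 9/2 + 333.333ms (3/4)
5. 2333.333ms @ 21/4 + 333.333ms (3/4)
6. 2666.667ms @ 6 + 95.238ms (3/14)
7. 2761.905ms @ 87/14 + 95.238ms (3/14)
8. 2857.143ms @ 45/7 + 190.476ms (3/7)
9. 3047.619ms @ 48/7 + 190.476ms (3/7)
10. 3238.095ms @ 51/7 + 190.476ms (3/7)
11. 3428.571ms @ 54/7 + 190.476ms (3/7)
12. 3619.048ms @ 57/7 + 190.476ms (3/7)
13. 3809.524ms @ 60/7 + 857.143ms (27/14)
14. 4666.667ms @ 21/2 + 333.333ms (3/4)
15. 5000.0ms @ 45/4 + 333.333ms (3/4)

note 13 onset = 60/7b = 3809.524ms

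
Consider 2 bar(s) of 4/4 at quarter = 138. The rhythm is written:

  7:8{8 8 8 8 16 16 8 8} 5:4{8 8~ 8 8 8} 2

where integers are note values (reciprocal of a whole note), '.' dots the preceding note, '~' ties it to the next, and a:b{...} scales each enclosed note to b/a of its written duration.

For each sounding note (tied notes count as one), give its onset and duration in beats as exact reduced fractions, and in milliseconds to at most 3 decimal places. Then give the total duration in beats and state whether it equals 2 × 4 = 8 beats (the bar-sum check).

1) 0.0ms=0b +248.447ms=4/7b
2) 248.447ms=4/7b +248.447ms=4/7b
3) 496.894ms=8/7b +248.447ms=4/7b
4) 745.342ms=12/7b +248.447ms=4/7b
5) 993.789ms=16/7b +124.224ms=2/7b
6) 1118.012ms=18/7b +124.224ms=2/7b
7) 1242.236ms=20/7b +248.447ms=4/7b
8) 1490.683ms=24/7b +248.447ms=4/7b
9) 1739.13ms=4b +173.913ms=2/5b
10) 1913.043ms=22/5b +347.826ms=4/5b
11) 2260.87ms=26/5b +173.913ms=2/5b
12) 2434.783ms=28/5b +173.913ms=2/5b
13) 2608.696ms=6b +869.565ms=2b
Σ=8b of 8 (138bpm 4/4) — PASS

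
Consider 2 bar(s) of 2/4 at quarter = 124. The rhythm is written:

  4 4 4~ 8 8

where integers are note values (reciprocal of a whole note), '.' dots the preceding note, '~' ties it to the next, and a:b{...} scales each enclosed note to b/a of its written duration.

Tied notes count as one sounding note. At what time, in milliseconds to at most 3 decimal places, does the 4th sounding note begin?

note 4 onset = 7/2b = 1693.548ms

1. 0.0ms @ 0 + 483.871ms (1)
2. 483.871ms @ 1 + 483.871ms (1)
3. 967.742ms @ 2 + 725.806ms (3/2)
4. 1693.548ms @ 7/2 + 241.935ms (1/2)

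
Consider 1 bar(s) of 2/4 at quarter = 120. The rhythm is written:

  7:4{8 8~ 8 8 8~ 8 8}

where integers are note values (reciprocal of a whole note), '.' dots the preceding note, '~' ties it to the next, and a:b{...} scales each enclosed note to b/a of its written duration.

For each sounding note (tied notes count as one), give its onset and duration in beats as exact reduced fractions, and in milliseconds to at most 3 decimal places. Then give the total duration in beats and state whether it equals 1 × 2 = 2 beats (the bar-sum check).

1) 0.0ms=0b +142.857ms=2/7b
2) 142.857ms=2/7b +285.714ms=4/7b
3) 428.571ms=6/7b +142.857ms=2/7b
4) 571.429ms=8/7b +285.714ms=4/7b
5) 857.143ms=12/7b +142.857ms=2/7b
Σ=2b of 2 (120bpm 2/4) — PASS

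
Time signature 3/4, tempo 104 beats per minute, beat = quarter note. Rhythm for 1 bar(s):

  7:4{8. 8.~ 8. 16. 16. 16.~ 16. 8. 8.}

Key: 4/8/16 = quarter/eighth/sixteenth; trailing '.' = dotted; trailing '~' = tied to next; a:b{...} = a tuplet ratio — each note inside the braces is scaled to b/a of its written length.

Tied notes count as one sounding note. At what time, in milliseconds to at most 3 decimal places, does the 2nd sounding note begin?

1. 0.0ms @ 0 + 247.253ms (3/7)
2. 247.253ms @ 3/7 + 494.505ms (6/7)
3. 741.758ms @ 9/7 + 123.626ms (3/14)
4. 865.385ms @ 3/2 + 123.626ms (3/14)
5. 989.011ms @ 12/7 + 247.253ms (3/7)
6. 1236.264ms @ 15/7 + 247.253ms (3/7)
7. 1483.516ms @ 18/7 + 247.253ms (3/7)

note 2 onset = 3/7b = 247.253ms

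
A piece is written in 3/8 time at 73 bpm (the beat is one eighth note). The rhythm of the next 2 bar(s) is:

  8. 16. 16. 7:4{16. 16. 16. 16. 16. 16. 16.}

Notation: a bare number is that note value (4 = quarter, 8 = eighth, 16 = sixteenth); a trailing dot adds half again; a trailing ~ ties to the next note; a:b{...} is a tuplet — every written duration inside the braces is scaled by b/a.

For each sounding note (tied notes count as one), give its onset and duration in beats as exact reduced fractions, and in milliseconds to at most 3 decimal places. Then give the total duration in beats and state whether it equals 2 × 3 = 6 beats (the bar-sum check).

1) 0.0ms=0b +1232.877ms=3/2b
2) 1232.877ms=3/2b +616.438ms=3/4b
3) 1849.315ms=9/4b +616.438ms=3/4b
4) 2465.753ms=3b +352.25ms=3/7b
5) 2818.004ms=24/7b +352.25ms=3/7b
6) 3170.254ms=27/7b +352.25ms=3/7b
7) 3522.505ms=30/7b +352.25ms=3/7b
8) 3874.755ms=33/7b +352.25ms=3/7b
9) 4227.006ms=36/7b +352.25ms=3/7b
10) 4579.256ms=39/7b +352.25ms=3/7b
Σ=6b of 6 (73bpm 3/8) — PASS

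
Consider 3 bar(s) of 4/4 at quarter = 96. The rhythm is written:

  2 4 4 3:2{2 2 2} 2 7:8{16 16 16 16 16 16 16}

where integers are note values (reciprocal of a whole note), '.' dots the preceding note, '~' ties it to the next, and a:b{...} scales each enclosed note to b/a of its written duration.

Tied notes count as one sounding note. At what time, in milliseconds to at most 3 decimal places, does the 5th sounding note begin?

note 5 onset = 16/3b = 3333.333ms

1. 0.0ms @ 0 + 1250.0ms (2)
2. 1250.0ms @ 2 + 625.0ms (1)
3. 1875.0ms @ 3 + 625.0ms (1)
4. 2500.0ms @ 4 + 833.333ms (4/3)
5. 3333.333ms @ 16/3 + 833.333ms (4/3)
6. 4166.667ms @ 20/3 + 833.333ms (4/3)
7. 5000.0ms @ 8 + 1250.0ms (2)
8. 6250.0ms @ 10 + 178.571ms (2/7)
9. 6428.571ms @ 72/7 + 178.571ms (2/7)
10. 6607.143ms @ 74/7 + 178.571ms (2/7)
11. 6785.714ms @ 76/7 + 178.571ms (2/7)
12. 6964.286ms @ 78/7 + 178.571ms (2/7)
13. 7142.857ms @ 80/7 + 178.571ms (2/7)
14. 7321.429ms @ 82/7 + 178.571ms (2/7)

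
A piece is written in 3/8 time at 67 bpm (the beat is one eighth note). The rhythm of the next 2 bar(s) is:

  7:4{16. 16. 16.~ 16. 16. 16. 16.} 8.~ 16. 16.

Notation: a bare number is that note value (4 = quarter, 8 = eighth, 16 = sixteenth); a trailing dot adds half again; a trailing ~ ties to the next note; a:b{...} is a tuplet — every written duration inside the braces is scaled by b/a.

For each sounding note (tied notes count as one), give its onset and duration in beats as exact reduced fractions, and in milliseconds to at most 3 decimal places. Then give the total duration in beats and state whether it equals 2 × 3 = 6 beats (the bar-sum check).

1) 0.0ms=0b +383.795ms=3/7b
2) 383.795ms=3/7b +383.795ms=3/7b
3) 767.591ms=6/7b +767.591ms=6/7b
4) 1535.181ms=12/7b +383.795ms=3/7b
5) 1918.977ms=15/7b +383.795ms=3/7b
6) 2302.772ms=18/7b +383.795ms=3/7b
7) 2686.567ms=3b +2014.925ms=9/4b
8) 4701.493ms=21/4b +671.642ms=3/4b
Σ=6b of 6 (67bpm 3/8) — PASS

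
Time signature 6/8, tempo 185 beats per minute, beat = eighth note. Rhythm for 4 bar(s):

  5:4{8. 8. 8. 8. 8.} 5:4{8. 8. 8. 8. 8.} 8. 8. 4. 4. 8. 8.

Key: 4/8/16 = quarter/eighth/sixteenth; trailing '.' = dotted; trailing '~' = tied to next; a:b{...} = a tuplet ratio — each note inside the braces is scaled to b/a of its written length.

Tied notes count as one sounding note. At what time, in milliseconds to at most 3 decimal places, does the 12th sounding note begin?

1. 0.0ms @ 0 + 389.189ms (6/5)
2. 389.189ms @ 6/5 + 389.189ms (6/5)
3. 778.378ms @ 12/5 + 389.189ms (6/5)
4. 1167.568ms @ 18/5 + 389.189ms (6/5)
5. 1556.757ms @ 24/5 + 389.189ms (6/5)
6. 1945.946ms @ 6 + 389.189ms (6/5)
7. 2335.135ms @ 36/5 + 389.189ms (6/5)
8. 2724.324ms @ 42/5 + 389.189ms (6/5)
9. 3113.514ms @ 48/5 + 389.189ms (6/5)
10. 3502.703ms @ 54/5 + 389.189ms (6/5)
11. 3891.892ms @ 12 + 486.486ms (3/2)
12. 4378.378ms @ 27/2 + 486.486ms (3/2)
13. 4864.865ms @ 15 + 972.973ms (3)
14. 5837.838ms @ 18 + 972.973ms (3)
15. 6810.811ms @ 21 + 486.486ms (3/2)
16. 7297.297ms @ 45/2 + 486.486ms (3/2)

note 12 onset = 27/2b = 4378.378ms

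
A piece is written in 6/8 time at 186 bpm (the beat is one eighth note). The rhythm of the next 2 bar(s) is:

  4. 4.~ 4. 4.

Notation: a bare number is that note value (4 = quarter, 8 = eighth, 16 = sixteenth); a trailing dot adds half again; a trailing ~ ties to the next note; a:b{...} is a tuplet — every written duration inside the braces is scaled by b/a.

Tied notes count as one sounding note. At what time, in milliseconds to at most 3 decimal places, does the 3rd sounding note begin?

1. 0.0ms @ 0 + 967.742ms (3)
2. 967.742ms @ 3 + 1935.484ms (6)
3. 2903.226ms @ 9 + 967.742ms (3)

note 3 onset = 9b = 2903.226ms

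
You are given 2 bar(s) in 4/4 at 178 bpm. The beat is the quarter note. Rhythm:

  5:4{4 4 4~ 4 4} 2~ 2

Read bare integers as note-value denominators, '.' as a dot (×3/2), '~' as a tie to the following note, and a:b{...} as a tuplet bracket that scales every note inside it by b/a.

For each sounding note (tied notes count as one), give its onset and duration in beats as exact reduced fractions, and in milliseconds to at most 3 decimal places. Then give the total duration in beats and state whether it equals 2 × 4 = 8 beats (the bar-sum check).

1) 0.0ms=0b +269.663ms=4/5b
2) 269.663ms=4/5b +269.663ms=4/5b
3) 539.326ms=8/5b +539.326ms=8/5b
4) 1078.652ms=16/5b +269.663ms=4/5b
5) 1348.315ms=4b +1348.315ms=4b
Σ=8b of 8 (178bpm 4/4) — PASS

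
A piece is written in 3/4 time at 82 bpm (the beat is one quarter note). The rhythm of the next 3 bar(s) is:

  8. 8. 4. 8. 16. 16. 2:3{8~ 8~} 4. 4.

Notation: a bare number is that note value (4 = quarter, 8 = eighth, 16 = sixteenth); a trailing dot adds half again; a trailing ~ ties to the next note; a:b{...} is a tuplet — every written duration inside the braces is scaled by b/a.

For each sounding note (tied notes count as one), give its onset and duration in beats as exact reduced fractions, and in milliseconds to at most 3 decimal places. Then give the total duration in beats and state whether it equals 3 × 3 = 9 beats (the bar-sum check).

1) 0.0ms=0b +548.78ms=3/4b
2) 548.78ms=3/4b +548.78ms=3/4b
3) 1097.561ms=3/2b +1097.561ms=3/2b
4) 2195.122ms=3b +548.78ms=3/4b
5) 2743.902ms=15/4b +274.39ms=3/8b
6) 3018.293ms=33/8b +274.39ms=3/8b
7) 3292.683ms=9/2b +2195.122ms=3b
8) 5487.805ms=15/2b +1097.561ms=3/2b
Σ=9b of 9 (82bpm 3/4) — PASS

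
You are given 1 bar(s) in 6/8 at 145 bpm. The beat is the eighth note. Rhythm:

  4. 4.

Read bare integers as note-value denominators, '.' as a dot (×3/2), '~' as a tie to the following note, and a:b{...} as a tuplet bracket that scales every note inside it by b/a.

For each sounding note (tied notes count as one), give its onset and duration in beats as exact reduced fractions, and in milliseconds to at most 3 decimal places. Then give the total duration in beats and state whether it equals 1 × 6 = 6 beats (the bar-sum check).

1) 0.0ms=0b +1241.379ms=3b
2) 1241.379ms=3b +1241.379ms=3b
Σ=6b of 6 (145bpm 6/8) — PASS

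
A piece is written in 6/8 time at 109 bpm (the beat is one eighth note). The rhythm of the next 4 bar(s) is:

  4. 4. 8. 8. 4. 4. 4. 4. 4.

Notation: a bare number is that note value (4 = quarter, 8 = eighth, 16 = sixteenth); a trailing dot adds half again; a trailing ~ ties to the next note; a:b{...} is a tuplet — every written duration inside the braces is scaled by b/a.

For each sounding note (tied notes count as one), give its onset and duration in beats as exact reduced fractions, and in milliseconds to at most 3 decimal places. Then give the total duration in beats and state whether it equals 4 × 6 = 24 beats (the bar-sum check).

1) 0.0ms=0b +1651.376ms=3b
2) 1651.376ms=3b +1651.376ms=3b
3) 3302.752ms=6b +825.688ms=3/2b
4) 4128.44ms=15/2b +825.688ms=3/2b
5) 4954.128ms=9b +1651.376ms=3b
6) 6605.505ms=12b +1651.376ms=3b
7) 8256.881ms=15b +1651.376ms=3b
8) 9908.257ms=18b +1651.376ms=3b
9) 11559.633ms=21b +1651.376ms=3b
Σ=24b of 24 (109bpm 6/8) — PASS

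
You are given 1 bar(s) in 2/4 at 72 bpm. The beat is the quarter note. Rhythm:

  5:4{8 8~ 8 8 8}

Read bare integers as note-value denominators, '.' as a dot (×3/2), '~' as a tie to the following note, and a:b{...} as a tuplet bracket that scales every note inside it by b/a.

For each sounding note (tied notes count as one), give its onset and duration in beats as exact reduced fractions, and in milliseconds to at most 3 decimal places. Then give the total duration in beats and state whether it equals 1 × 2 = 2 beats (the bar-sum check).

1) 0.0ms=0b +333.333ms=2/5b
2) 333.333ms=2/5b +666.667ms=4/5b
3) 1000.0ms=6/5b +333.333ms=2/5b
4) 1333.333ms=8/5b +333.333ms=2/5b
Σ=2b of 2 (72bpm 2/4) — PASS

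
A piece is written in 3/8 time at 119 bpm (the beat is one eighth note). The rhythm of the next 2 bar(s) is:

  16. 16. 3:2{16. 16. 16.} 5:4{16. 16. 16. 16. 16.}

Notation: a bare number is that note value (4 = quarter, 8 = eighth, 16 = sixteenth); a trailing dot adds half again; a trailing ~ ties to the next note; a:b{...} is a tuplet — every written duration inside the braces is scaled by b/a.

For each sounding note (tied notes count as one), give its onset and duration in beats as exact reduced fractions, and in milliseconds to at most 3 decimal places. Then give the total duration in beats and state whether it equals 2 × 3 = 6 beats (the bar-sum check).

1) 0.0ms=0b +378.151ms=3/4b
2) 378.151ms=3/4b +378.151ms=3/4b
3) 756.303ms=3/2b +252.101ms=1/2b
4) 1008.403ms=2b +252.101ms=1/2b
5) 1260.504ms=5/2b +252.101ms=1/2b
6) 1512.605ms=3b +302.521ms=3/5b
7) 1815.126ms=18/5b +302.521ms=3/5b
8) 2117.647ms=21/5b +302.521ms=3/5b
9) 2420.168ms=24/5b +302.521ms=3/5b
10) 2722.689ms=27/5b +302.521ms=3/5b
Σ=6b of 6 (119bpm 3/8) — PASS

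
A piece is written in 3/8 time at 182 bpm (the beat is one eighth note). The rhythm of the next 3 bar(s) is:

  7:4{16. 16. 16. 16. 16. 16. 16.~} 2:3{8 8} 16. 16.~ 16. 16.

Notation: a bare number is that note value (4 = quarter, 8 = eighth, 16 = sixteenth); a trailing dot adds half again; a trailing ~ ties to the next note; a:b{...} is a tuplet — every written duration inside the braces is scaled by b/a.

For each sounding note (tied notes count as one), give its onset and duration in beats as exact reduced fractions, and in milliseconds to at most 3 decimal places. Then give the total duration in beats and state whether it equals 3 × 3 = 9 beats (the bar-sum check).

1) 0.0ms=0b +141.287ms=3/7b
2) 141.287ms=3/7b +141.287ms=3/7b
3) 282.575ms=6/7b +141.287ms=3/7b
4) 423.862ms=9/7b +141.287ms=3/7b
5) 565.149ms=12/7b +141.287ms=3/7b
6) 706.436ms=15/7b +141.287ms=3/7b
7) 847.724ms=18/7b +635.793ms=27/14b
8) 1483.516ms=9/2b +494.505ms=3/2b
9) 1978.022ms=6b +247.253ms=3/4b
10) 2225.275ms=27/4b +494.505ms=3/2b
11) 2719.78ms=33/4b +247.253ms=3/4b
Σ=9b of 9 (182bpm 3/8) — PASS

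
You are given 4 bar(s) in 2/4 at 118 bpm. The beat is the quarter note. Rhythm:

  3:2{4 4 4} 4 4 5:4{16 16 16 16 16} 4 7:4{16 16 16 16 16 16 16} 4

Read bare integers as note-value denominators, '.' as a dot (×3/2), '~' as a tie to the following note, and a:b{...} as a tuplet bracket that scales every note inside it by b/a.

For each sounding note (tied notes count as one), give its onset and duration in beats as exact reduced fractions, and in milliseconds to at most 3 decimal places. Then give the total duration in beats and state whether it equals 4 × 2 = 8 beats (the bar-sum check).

1) 0.0ms=0b +338.983ms=2/3b
2) 338.983ms=2/3b +338.983ms=2/3b
3) 677.966ms=4/3b +338.983ms=2/3b
4) 1016.949ms=2b +508.475ms=1b
5) 1525.424ms=3b +508.475ms=1b
6) 2033.898ms=4b +101.695ms=1/5b
7) 2135.593ms=21/5b +101.695ms=1/5b
8) 2237.288ms=22/5b +101.695ms=1/5b
9) 2338.983ms=23/5b +101.695ms=1/5b
10) 2440.678ms=24/5b +101.695ms=1/5b
11) 2542.373ms=5b +508.475ms=1b
12) 3050.847ms=6b +72.639ms=1/7b
13) 3123.487ms=43/7b +72.639ms=1/7b
14) 3196.126ms=44/7b +72.639ms=1/7b
15) 3268.765ms=45/7b +72.639ms=1/7b
16) 3341.404ms=46/7b +72.639ms=1/7b
17) 3414.044ms=47/7b +72.639ms=1/7b
18) 3486.683ms=48/7b +72.639ms=1/7b
19) 3559.322ms=7b +508.475ms=1b
Σ=8b of 8 (118bpm 2/4) — PASS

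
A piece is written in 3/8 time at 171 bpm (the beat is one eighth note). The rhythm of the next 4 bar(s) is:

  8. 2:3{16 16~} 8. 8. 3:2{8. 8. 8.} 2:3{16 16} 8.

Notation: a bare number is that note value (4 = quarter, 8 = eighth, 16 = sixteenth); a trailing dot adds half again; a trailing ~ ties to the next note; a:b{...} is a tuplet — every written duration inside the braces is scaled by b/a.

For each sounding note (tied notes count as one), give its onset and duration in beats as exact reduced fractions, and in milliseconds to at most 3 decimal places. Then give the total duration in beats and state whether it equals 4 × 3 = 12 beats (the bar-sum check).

1) 0.0ms=0b +526.316ms=3/2b
2) 526.316ms=3/2b +263.158ms=3/4b
3) 789.474ms=9/4b +789.474ms=9/4b
4) 1578.947ms=9/2b +526.316ms=3/2b
5) 2105.263ms=6b +350.877ms=1b
6) 2456.14ms=7b +350.877ms=1b
7) 2807.018ms=8b +350.877ms=1b
8) 3157.895ms=9b +263.158ms=3/4b
9) 3421.053ms=39/4b +263.158ms=3/4b
10) 3684.211ms=21/2b +526.316ms=3/2b
Σ=12b of 12 (171bpm 3/8) — PASS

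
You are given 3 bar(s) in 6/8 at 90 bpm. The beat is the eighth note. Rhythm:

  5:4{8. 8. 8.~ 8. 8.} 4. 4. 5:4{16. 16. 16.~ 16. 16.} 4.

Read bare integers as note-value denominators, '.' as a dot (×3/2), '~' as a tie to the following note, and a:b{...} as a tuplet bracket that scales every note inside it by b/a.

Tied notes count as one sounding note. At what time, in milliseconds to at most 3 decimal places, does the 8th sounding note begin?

1. 0.0ms @ 0 + 800.0ms (6/5)
2. 800.0ms @ 6/5 + 800.0ms (6/5)
3. 1600.0ms @ 12/5 + 1600.0ms (12/5)
4. 3200.0ms @ 24/5 + 800.0ms (6/5)
5. 4000.0ms @ 6 + 2000.0ms (3)
6. 6000.0ms @ 9 + 2000.0ms (3)
7. 8000.0ms @ 12 + 400.0ms (3/5)
8. 8400.0ms @ 63/5 + 400.0ms (3/5)
9. 8800.0ms @ 66/5 + 800.0ms (6/5)
10. 9600.0ms @ 72/5 + 400.0ms (3/5)
11. 10000.0ms @ 15 + 2000.0ms (3)

note 8 onset = 63/5b = 8400.0ms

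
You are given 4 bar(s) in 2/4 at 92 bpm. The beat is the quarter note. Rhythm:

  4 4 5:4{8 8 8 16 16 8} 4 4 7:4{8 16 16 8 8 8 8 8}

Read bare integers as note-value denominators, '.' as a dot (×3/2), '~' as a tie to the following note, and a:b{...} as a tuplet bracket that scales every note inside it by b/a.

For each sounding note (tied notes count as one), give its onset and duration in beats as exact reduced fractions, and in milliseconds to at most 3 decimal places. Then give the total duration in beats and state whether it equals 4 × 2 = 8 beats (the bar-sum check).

1) 0.0ms=0b +652.174ms=1b
2) 652.174ms=1b +652.174ms=1b
3) 1304.348ms=2b +260.87ms=2/5b
4) 1565.217ms=12/5b +260.87ms=2/5b
5) 1826.087ms=14/5b +260.87ms=2/5b
6) 2086.957ms=16/5b +130.435ms=1/5b
7) 2217.391ms=17/5b +130.435ms=1/5b
8) 2347.826ms=18/5b +260.87ms=2/5b
9) 2608.696ms=4b +652.174ms=1b
10) 3260.87ms=5b +652.174ms=1b
11) 3913.043ms=6b +186.335ms=2/7b
12) 4099.379ms=44/7b +93.168ms=1/7b
13) 4192.547ms=45/7b +93.168ms=1/7b
14) 4285.714ms=46/7b +186.335ms=2/7b
15) 4472.05ms=48/7b +186.335ms=2/7b
16) 4658.385ms=50/7b +186.335ms=2/7b
17) 4844.72ms=52/7b +186.335ms=2/7b
18) 5031.056ms=54/7b +186.335ms=2/7b
Σ=8b of 8 (92bpm 2/4) — PASS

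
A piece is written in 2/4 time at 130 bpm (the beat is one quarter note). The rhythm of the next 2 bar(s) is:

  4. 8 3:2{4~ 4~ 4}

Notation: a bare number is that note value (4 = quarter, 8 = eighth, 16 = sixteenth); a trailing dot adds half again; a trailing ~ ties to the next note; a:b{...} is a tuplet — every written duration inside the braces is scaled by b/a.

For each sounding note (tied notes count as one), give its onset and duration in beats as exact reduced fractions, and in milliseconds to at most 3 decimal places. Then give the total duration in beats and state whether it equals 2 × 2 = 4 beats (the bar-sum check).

1) 0.0ms=0b +692.308ms=3/2b
2) 692.308ms=3/2b +230.769ms=1/2b
3) 923.077ms=2b +923.077ms=2b
Σ=4b of 4 (130bpm 2/4) — PASS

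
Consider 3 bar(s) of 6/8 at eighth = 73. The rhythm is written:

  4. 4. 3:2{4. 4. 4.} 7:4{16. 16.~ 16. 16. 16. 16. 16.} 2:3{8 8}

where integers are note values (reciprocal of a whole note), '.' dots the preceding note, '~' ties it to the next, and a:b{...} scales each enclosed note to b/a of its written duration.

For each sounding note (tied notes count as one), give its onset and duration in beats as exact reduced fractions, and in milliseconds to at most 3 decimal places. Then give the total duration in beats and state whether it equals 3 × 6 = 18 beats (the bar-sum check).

1) 0.0ms=0b +2465.753ms=3b
2) 2465.753ms=3b +2465.753ms=3b
3) 4931.507ms=6b +1643.836ms=2b
4) 6575.342ms=8b +1643.836ms=2b
5) 8219.178ms=10b +1643.836ms=2b
6) 9863.014ms=12b +352.25ms=3/7b
7) 10215.264ms=87/7b +704.501ms=6/7b
8) 10919.765ms=93/7b +352.25ms=3/7b
9) 11272.016ms=96/7b +352.25ms=3/7b
10) 11624.266ms=99/7b +352.25ms=3/7b
11) 11976.517ms=102/7b +352.25ms=3/7b
12) 12328.767ms=15b +1232.877ms=3/2b
13) 13561.644ms=33/2b +1232.877ms=3/2b
Σ=18b of 18 (73bpm 6/8) — PASS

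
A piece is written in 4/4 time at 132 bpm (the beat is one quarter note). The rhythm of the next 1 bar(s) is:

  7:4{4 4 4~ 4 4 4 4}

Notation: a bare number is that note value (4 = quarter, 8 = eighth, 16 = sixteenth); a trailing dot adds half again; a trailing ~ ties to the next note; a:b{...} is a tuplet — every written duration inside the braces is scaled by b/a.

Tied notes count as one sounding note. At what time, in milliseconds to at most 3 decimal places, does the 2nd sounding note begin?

1. 0.0ms @ 0 + 259.74ms (4/7)
2. 259.74ms @ 4/7 + 259.74ms (4/7)
3. 519.481ms @ 8/7 + 519.481ms (8/7)
4. 1038.961ms @ 16/7 + 259.74ms (4/7)
5. 1298.701ms @ 20/7 + 259.74ms (4/7)
6. 1558.442ms @ 24/7 + 259.74ms (4/7)

note 2 onset = 4/7b = 259.74ms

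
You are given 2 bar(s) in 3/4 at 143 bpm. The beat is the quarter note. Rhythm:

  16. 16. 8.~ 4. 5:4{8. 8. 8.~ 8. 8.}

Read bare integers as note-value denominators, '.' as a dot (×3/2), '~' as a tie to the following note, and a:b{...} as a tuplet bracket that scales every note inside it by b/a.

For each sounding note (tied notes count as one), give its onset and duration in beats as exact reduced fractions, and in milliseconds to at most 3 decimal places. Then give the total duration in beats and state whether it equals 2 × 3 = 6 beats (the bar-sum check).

1) 0.0ms=0b +157.343ms=3/8b
2) 157.343ms=3/8b +157.343ms=3/8b
3) 314.685ms=3/4b +944.056ms=9/4b
4) 1258.741ms=3b +251.748ms=3/5b
5) 1510.49ms=18/5b +251.748ms=3/5b
6) 1762.238ms=21/5b +503.497ms=6/5b
7) 2265.734ms=27/5b +251.748ms=3/5b
Σ=6b of 6 (143bpm 3/4) — PASS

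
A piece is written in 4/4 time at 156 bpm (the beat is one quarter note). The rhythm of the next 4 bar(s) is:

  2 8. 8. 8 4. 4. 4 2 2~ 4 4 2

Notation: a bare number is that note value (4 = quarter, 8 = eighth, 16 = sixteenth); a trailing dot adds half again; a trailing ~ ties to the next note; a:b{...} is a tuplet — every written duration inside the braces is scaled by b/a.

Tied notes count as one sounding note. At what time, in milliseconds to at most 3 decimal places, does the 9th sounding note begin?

note 9 onset = 10b = 3846.154ms

1. 0.0ms @ 0 + 769.231ms (2)
2. 769.231ms @ 2 + 288.462ms (3/4)
3. 1057.692ms @ 11/4 + 288.462ms (3/4)
4. 1346.154ms @ 7/2 + 192.308ms (1/2)
5. 1538.462ms @ 4 + 576.923ms (3/2)
6. 2115.385ms @ 11/2 + 576.923ms (3/2)
7. 2692.308ms @ 7 + 384.615ms (1)
8. 3076.923ms @ 8 + 769.231ms (2)
9. 3846.154ms @ 10 + 1153.846ms (3)
10. 5000.0ms @ 13 + 384.615ms (1)
11. 5384.615ms @ 14 + 769.231ms (2)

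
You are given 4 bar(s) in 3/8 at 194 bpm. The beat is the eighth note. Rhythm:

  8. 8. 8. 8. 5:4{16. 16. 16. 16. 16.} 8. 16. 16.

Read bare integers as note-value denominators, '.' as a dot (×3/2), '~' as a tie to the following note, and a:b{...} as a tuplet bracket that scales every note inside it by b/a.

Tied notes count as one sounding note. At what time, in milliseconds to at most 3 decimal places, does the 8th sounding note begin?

note 8 onset = 39/5b = 2412.371ms

1. 0.0ms @ 0 + 463.918ms (3/2)
2. 463.918ms @ 3/2 + 463.918ms (3/2)
3. 927.835ms @ 3 + 463.918ms (3/2)
4. 1391.753ms @ 9/2 + 463.918ms (3/2)
5. 1855.67ms @ 6 + 185.567ms (3/5)
6. 2041.237ms @ 33/5 + 185.567ms (3/5)
7. 2226.804ms @ 36/5 + 185.567ms (3/5)
8. 2412.371ms @ 39/5 + 185.567ms (3/5)
9. 2597.938ms @ 42/5 + 185.567ms (3/5)
10. 2783.505ms @ 9 + 463.918ms (3/2)
11. 3247.423ms @ 21/2 + 231.959ms (3/4)
12. 3479.381ms @ 45/4 + 231.959ms (3/4)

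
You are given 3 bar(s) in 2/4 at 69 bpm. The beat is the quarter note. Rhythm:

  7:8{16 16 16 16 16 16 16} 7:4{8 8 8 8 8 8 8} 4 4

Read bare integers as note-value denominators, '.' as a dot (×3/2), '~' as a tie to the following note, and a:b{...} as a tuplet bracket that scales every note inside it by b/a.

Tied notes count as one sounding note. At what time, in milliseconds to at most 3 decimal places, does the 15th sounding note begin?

1. 0.0ms @ 0 + 248.447ms (2/7)
2. 248.447ms @ 2/7 + 248.447ms (2/7)
3. 496.894ms @ 4/7 + 248.447ms (2/7)
4. 745.342ms @ 6/7 + 248.447ms (2/7)
5. 993.789ms @ 8/7 + 248.447ms (2/7)
6. 1242.236ms @ 10/7 + 248.447ms (2/7)
7. 1490.683ms @ 12/7 + 248.447ms (2/7)
8. 1739.13ms @ 2 + 248.447ms (2/7)
9. 1987.578ms @ 16/7 + 248.447ms (2/7)
10. 2236.025ms @ 18/7 + 248.447ms (2/7)
11. 2484.472ms @ 20/7 + 248.447ms (2/7)
12. 2732.919ms @ 22/7 + 248.447ms (2/7)
13. 2981.366ms @ 24/7 + 248.447ms (2/7)
14. 3229.814ms @ 26/7 + 248.447ms (2/7)
15. 3478.261ms @ 4 + 869.565ms (1)
16. 4347.826ms @ 5 + 869.565ms (1)

note 15 onset = 4b = 3478.261ms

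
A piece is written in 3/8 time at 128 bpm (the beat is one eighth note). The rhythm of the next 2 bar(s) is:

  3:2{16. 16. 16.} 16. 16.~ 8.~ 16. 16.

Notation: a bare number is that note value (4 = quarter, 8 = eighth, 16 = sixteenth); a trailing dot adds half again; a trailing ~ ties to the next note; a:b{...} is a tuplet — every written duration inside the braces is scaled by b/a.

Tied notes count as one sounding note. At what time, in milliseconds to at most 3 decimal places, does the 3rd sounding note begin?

note 3 onset = 1b = 468.75ms

1. 0.0ms @ 0 + 234.375ms (1/2)
2. 234.375ms @ 1/2 + 234.375ms (1/2)
3. 468.75ms @ 1 + 234.375ms (1/2)
4. 703.125ms @ 3/2 + 351.562ms (3/4)
5. 1054.688ms @ 9/4 + 1406.25ms (3)
6. 2460.938ms @ 21/4 + 351.562ms (3/4)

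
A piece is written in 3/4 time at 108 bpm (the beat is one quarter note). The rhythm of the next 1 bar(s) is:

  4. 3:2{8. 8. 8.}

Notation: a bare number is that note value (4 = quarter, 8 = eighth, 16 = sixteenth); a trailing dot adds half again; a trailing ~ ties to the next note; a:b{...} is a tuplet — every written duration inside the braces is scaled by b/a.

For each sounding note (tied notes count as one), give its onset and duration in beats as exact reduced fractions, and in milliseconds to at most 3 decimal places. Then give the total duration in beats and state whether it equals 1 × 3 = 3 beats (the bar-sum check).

1) 0.0ms=0b +833.333ms=3/2b
2) 833.333ms=3/2b +277.778ms=1/2b
3) 1111.111ms=2b +277.778ms=1/2b
4) 1388.889ms=5/2b +277.778ms=1/2b
Σ=3b of 3 (108bpm 3/4) — PASS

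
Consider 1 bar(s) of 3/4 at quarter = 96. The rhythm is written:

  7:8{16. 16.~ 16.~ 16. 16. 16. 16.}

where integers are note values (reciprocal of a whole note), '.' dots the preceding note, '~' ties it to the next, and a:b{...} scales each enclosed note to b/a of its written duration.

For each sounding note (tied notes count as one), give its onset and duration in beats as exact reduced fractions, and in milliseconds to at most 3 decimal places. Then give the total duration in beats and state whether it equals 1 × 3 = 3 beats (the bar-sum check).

1) 0.0ms=0b +267.857ms=3/7b
2) 267.857ms=3/7b +803.571ms=9/7b
3) 1071.429ms=12/7b +267.857ms=3/7b
4) 1339.286ms=15/7b +267.857ms=3/7b
5) 1607.143ms=18/7b +267.857ms=3/7b
Σ=3b of 3 (96bpm 3/4) — PASS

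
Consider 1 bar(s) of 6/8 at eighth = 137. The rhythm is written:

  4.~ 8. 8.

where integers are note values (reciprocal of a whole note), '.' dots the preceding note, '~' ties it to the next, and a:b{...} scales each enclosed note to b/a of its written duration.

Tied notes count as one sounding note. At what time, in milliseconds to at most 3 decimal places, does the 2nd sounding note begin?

1. 0.0ms @ 0 + 1970.803ms (9/2)
2. 1970.803ms @ 9/2 + 656.934ms (3/2)

note 2 onset = 9/2b = 1970.803ms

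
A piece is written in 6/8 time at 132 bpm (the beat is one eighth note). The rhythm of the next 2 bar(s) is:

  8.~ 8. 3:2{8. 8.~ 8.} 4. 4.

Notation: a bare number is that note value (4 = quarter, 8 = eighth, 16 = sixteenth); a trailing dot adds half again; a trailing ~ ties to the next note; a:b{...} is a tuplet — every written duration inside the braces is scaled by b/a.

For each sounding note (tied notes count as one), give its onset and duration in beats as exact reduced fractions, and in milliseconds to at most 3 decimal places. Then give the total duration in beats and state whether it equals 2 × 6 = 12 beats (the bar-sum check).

1) 0.0ms=0b +1363.636ms=3b
2) 1363.636ms=3b +454.545ms=1b
3) 1818.182ms=4b +909.091ms=2b
4) 2727.273ms=6b +1363.636ms=3b
5) 4090.909ms=9b +1363.636ms=3b
Σ=12b of 12 (132bpm 6/8) — PASS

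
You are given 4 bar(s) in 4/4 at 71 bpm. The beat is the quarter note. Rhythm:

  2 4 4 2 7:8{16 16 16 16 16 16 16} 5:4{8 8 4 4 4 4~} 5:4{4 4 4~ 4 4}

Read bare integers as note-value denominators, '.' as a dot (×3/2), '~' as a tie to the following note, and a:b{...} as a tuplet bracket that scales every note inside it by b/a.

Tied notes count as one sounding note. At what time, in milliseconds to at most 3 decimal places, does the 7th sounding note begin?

1. 0.0ms @ 0 + 1690.141ms (2)
2. 1690.141ms @ 2 + 845.07ms (1)
3. 2535.211ms @ 3 + 845.07ms (1)
4. 3380.282ms @ 4 + 1690.141ms (2)
5. 5070.423ms @ 6 + 241.449ms (2/7)
6. 5311.871ms @ 44/7 + 241.449ms (2/7)
7. 5553.32ms @ 46/7 + 241.449ms (2/7)
8. 5794.769ms @ 48/7 + 241.449ms (2/7)
9. 6036.217ms @ 50/7 + 241.449ms (2/7)
10. 6277.666ms @ 52/7 + 241.449ms (2/7)
11. 6519.115ms @ 54/7 + 241.449ms (2/7)
12. 6760.563ms @ 8 + 338.028ms (2/5)
13. 7098.592ms @ 42/5 + 338.028ms (2/5)
14. 7436.62ms @ 44/5 + 676.056ms (4/5)
15. 8112.676ms @ 48/5 + 676.056ms (4/5)
16. 8788.732ms @ 52/5 + 676.056ms (4/5)
17. 9464.789ms @ 56/5 + 1352.113ms (8/5)
18. 10816.901ms @ 64/5 + 676.056ms (4/5)
19. 11492.958ms @ 68/5 + 1352.113ms (8/5)
20. 12845.07ms @ 76/5 + 676.056ms (4/5)

note 7 onset = 46/7b = 5553.32ms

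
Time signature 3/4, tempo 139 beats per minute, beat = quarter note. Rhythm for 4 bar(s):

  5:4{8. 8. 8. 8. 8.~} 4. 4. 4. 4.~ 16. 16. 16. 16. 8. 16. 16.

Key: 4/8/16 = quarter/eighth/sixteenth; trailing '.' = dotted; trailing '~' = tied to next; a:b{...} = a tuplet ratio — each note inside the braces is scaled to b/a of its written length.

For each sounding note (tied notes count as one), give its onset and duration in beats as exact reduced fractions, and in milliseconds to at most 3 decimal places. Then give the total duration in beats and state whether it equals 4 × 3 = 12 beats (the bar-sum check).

1) 0.0ms=0b +258.993ms=3/5b
2) 258.993ms=3/5b +258.993ms=3/5b
3) 517.986ms=6/5b +258.993ms=3/5b
4) 776.978ms=9/5b +258.993ms=3/5b
5) 1035.971ms=12/5b +906.475ms=21/10b
6) 1942.446ms=9/2b +647.482ms=3/2b
7) 2589.928ms=6b +647.482ms=3/2b
8) 3237.41ms=15/2b +809.353ms=15/8b
9) 4046.763ms=75/8b +161.871ms=3/8b
10) 4208.633ms=39/4b +161.871ms=3/8b
11) 4370.504ms=81/8b +161.871ms=3/8b
12) 4532.374ms=21/2b +323.741ms=3/4b
13) 4856.115ms=45/4b +161.871ms=3/8b
14) 5017.986ms=93/8b +161.871ms=3/8b
Σ=12b of 12 (139bpm 3/4) — PASS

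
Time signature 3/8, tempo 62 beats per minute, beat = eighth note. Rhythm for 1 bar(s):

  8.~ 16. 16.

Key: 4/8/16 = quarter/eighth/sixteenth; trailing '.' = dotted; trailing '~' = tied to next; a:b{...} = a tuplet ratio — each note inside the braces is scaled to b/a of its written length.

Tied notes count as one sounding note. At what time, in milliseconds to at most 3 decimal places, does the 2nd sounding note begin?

note 2 onset = 9/4b = 2177.419ms

1. 0.0ms @ 0 + 2177.419ms (9/4)
2. 2177.419ms @ 9/4 + 725.806ms (3/4)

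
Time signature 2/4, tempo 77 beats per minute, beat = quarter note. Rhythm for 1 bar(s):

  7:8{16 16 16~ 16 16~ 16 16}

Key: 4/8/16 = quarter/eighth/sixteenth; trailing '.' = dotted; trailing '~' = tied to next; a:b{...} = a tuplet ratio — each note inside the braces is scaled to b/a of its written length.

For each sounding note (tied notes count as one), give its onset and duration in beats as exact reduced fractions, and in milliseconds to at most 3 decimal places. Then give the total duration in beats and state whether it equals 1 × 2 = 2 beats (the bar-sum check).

1) 0.0ms=0b +222.635ms=2/7b
2) 222.635ms=2/7b +222.635ms=2/7b
3) 445.269ms=4/7b +445.269ms=4/7b
4) 890.538ms=8/7b +445.269ms=4/7b
5) 1335.807ms=12/7b +222.635ms=2/7b
Σ=2b of 2 (77bpm 2/4) — PASS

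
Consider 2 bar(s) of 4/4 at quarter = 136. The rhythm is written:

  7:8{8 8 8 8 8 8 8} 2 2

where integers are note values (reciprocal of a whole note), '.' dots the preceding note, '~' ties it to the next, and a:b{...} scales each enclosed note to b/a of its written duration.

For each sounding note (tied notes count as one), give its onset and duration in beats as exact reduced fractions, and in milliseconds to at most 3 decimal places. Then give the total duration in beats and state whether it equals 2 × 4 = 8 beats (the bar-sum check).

1) 0.0ms=0b +252.101ms=4/7b
2) 252.101ms=4/7b +252.101ms=4/7b
3) 504.202ms=8/7b +252.101ms=4/7b
4) 756.303ms=12/7b +252.101ms=4/7b
5) 1008.403ms=16/7b +252.101ms=4/7b
6) 1260.504ms=20/7b +252.101ms=4/7b
7) 1512.605ms=24/7b +252.101ms=4/7b
8) 1764.706ms=4b +882.353ms=2b
9) 2647.059ms=6b +882.353ms=2b
Σ=8b of 8 (136bpm 4/4) — PASS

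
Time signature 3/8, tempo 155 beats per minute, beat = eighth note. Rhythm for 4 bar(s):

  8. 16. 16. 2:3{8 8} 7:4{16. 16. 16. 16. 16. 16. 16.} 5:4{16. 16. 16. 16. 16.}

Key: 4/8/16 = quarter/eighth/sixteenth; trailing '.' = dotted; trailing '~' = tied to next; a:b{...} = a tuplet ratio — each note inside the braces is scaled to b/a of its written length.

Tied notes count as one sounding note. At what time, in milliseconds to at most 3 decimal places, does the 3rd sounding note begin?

note 3 onset = 9/4b = 870.968ms

1. 0.0ms @ 0 + 580.645ms (3/2)
2. 580.645ms @ 3/2 + 290.323ms (3/4)
3. 870.968ms @ 9/4 + 290.323ms (3/4)
4. 1161.29ms @ 3 + 580.645ms (3/2)
5. 1741.935ms @ 9/2 + 580.645ms (3/2)
6. 2322.581ms @ 6 + 165.899ms (3/7)
7. 2488.479ms @ 45/7 + 165.899ms (3/7)
8. 2654.378ms @ 48/7 + 165.899ms (3/7)
9. 2820.276ms @ 51/7 + 165.899ms (3/7)
10. 2986.175ms @ 54/7 + 165.899ms (3/7)
11. 3152.074ms @ 57/7 + 165.899ms (3/7)
12. 3317.972ms @ 60/7 + 165.899ms (3/7)
13. 3483.871ms @ 9 + 232.258ms (3/5)
14. 3716.129ms @ 48/5 + 232.258ms (3/5)
15. 3948.387ms @ 51/5 + 232.258ms (3/5)
16. 4180.645ms @ 54/5 + 232.258ms (3/5)
17. 4412.903ms @ 57/5 + 232.258ms (3/5)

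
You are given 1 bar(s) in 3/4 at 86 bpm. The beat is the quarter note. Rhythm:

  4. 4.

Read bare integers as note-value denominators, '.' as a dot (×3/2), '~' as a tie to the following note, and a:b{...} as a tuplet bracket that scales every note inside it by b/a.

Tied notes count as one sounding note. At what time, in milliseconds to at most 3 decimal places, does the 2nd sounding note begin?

note 2 onset = 3/2b = 1046.512ms

1. 0.0ms @ 0 + 1046.512ms (3/2)
2. 1046.512ms @ 3/2 + 1046.512ms (3/2)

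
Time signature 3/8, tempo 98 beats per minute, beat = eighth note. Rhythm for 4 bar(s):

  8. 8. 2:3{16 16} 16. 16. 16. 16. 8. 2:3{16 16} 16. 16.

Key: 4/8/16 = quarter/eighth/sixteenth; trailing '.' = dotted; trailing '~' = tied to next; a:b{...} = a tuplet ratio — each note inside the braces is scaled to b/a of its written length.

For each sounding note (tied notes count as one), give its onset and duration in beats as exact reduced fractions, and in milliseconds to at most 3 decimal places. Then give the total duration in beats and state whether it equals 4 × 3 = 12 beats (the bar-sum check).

1) 0.0ms=0b +918.367ms=3/2b
2) 918.367ms=3/2b +918.367ms=3/2b
3) 1836.735ms=3b +459.184ms=3/4b
4) 2295.918ms=15/4b +459.184ms=3/4b
5) 2755.102ms=9/2b +459.184ms=3/4b
6) 3214.286ms=21/4b +459.184ms=3/4b
7) 3673.469ms=6b +459.184ms=3/4b
8) 4132.653ms=27/4b +459.184ms=3/4b
9) 4591.837ms=15/2b +918.367ms=3/2b
10) 5510.204ms=9b +459.184ms=3/4b
11) 5969.388ms=39/4b +459.184ms=3/4b
12) 6428.571ms=21/2b +459.184ms=3/4b
13) 6887.755ms=45/4b +459.184ms=3/4b
Σ=12b of 12 (98bpm 3/8) — PASS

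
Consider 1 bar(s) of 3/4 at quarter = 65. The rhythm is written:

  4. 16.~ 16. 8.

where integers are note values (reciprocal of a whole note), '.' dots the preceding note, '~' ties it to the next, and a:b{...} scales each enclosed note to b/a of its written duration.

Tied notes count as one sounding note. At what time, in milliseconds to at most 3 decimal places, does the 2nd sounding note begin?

note 2 onset = 3/2b = 1384.615ms

1. 0.0ms @ 0 + 1384.615ms (3/2)
2. 1384.615ms @ 3/2 + 692.308ms (3/4)
3. 2076.923ms @ 9/4 + 692.308ms (3/4)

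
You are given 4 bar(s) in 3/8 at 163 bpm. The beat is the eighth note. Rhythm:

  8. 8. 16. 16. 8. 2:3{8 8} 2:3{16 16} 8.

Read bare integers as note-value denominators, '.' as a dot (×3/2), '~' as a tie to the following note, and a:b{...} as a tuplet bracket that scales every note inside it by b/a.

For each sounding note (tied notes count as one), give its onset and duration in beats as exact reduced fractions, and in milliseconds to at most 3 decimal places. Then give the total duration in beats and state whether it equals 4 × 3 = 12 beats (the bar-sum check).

1) 0.0ms=0b +552.147ms=3/2b
2) 552.147ms=3/2b +552.147ms=3/2b
3) 1104.294ms=3b +276.074ms=3/4b
4) 1380.368ms=15/4b +276.074ms=3/4b
5) 1656.442ms=9/2b +552.147ms=3/2b
6) 2208.589ms=6b +552.147ms=3/2b
7) 2760.736ms=15/2b +552.147ms=3/2b
8) 3312.883ms=9b +276.074ms=3/4b
9) 3588.957ms=39/4b +276.074ms=3/4b
10) 3865.031ms=21/2b +552.147ms=3/2b
Σ=12b of 12 (163bpm 3/8) — PASS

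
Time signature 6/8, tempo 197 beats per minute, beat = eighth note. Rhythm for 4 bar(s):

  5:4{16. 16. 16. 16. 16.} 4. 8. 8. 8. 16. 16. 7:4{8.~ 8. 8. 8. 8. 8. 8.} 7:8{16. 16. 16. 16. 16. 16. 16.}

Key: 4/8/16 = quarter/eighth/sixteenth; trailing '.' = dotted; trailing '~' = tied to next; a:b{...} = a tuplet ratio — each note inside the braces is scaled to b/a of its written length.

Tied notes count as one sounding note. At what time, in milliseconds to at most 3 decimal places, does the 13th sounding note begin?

note 13 onset = 96/7b = 4176.94ms

1. 0.0ms @ 0 + 182.741ms (3/5)
2. 182.741ms @ 3/5 + 182.741ms (3/5)
3. 365.482ms @ 6/5 + 182.741ms (3/5)
4. 548.223ms @ 9/5 + 182.741ms (3/5)
5. 730.964ms @ 12/5 + 182.741ms (3/5)
6. 913.706ms @ 3 + 913.706ms (3)
7. 1827.411ms @ 6 + 456.853ms (3/2)
8. 2284.264ms @ 15/2 + 456.853ms (3/2)
9. 2741.117ms @ 9 + 456.853ms (3/2)
10. 3197.97ms @ 21/2 + 228.426ms (3/4)
11. 3426.396ms @ 45/4 + 228.426ms (3/4)
12. 3654.822ms @ 12 + 522.117ms (12/7)
13. 4176.94ms @ 96/7 + 261.059ms (6/7)
14. 4437.999ms @ 102/7 + 261.059ms (6/7)
15. 4699.057ms @ 108/7 + 261.059ms (6/7)
16. 4960.116ms @ 114/7 + 261.059ms (6/7)
17. 5221.175ms @ 120/7 + 261.059ms (6/7)
18. 5482.234ms @ 18 + 261.059ms (6/7)
19. 5743.292ms @ 132/7 + 261.059ms (6/7)
20. 6004.351ms @ 138/7 + 261.059ms (6/7)
21. 6265.41ms @ 144/7 + 261.059ms (6/7)
22. 6526.468ms @ 150/7 + 261.059ms (6/7)
23. 6787.527ms @ 156/7 + 261.059ms (6/7)
24. 7048.586ms @ 162/7 + 261.059ms (6/7)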